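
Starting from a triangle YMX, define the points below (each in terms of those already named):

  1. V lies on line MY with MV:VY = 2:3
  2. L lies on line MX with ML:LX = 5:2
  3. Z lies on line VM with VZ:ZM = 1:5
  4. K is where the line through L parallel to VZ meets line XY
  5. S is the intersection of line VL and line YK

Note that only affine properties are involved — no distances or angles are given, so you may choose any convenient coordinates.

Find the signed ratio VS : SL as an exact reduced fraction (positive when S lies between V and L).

Assign Y = (0, 0), M = (1, 0), X = (0, 1) — the answer is frame-independent, so this choice is without loss of generality.
1. V lies on line MY with MV:VY = 2:3 ⇒ V = (3/5, 0)
2. L lies on line MX with ML:LX = 5:2 ⇒ L = (2/7, 5/7)
3. Z lies on line VM with VZ:ZM = 1:5 ⇒ Z = (2/3, 0)
4. K is where the line through L parallel to VZ meets line XY ⇒ K = (0, 5/7)
5. S is the intersection of line VL and line YK ⇒ S = (0, 15/11)
S = V + t·(L−V) with t = 21/11, so VS:SL = t:(1−t) = 21/11:-10/11

VS:SL = -21/10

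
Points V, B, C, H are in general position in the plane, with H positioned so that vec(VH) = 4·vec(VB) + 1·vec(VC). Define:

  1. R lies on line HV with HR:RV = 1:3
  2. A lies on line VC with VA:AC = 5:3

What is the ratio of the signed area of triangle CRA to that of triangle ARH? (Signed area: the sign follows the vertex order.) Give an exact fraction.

Work in coordinates with V = (0, 0), B = (1, 0), C = (0, 1), H = (4, 1).
1. R lies on line HV with HR:RV = 1:3 ⇒ R = (3, 3/4)
2. A lies on line VC with VA:AC = 5:3 ⇒ A = (0, 5/8)
2·[CRA] = -9/8, 2·[ARH] = 5/8
[CRA]:[ARH] = -9/8:5/8 = -9/5

[CRA]:[ARH] = -9/5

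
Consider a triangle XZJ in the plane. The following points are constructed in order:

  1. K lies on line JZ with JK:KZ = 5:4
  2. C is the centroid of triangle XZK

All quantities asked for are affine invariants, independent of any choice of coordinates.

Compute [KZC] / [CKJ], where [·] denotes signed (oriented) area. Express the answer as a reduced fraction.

[KZC]:[CKJ] = -4/5

Work in coordinates with X = (0, 0), Z = (1, 0), J = (0, 1).
1. K lies on line JZ with JK:KZ = 5:4 ⇒ K = (5/9, 4/9)
2. C is the centroid of triangle XZK ⇒ C = (14/27, 4/27)
2·[KZC] = -4/27, 2·[CKJ] = 5/27
[KZC]:[CKJ] = -4/27:5/27 = -4/5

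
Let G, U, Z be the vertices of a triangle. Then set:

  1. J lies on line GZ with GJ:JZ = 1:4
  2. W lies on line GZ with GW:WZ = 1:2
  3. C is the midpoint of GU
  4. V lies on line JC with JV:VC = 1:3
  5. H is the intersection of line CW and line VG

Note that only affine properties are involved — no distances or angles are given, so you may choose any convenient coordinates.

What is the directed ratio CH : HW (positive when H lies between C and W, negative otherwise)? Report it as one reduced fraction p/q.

Assign G = (0, 0), U = (1, 0), Z = (0, 1) — the answer is frame-independent, so this choice is without loss of generality.
1. J lies on line GZ with GJ:JZ = 1:4 ⇒ J = (0, 1/5)
2. W lies on line GZ with GW:WZ = 1:2 ⇒ W = (0, 1/3)
3. C is the midpoint of GU ⇒ C = (1/2, 0)
4. V lies on line JC with JV:VC = 1:3 ⇒ V = (1/8, 3/20)
5. H is the intersection of line CW and line VG ⇒ H = (5/28, 3/14)
H = C + t·(W−C) with t = 9/14, so CH:HW = t:(1−t) = 9/14:5/14

CH:HW = 9/5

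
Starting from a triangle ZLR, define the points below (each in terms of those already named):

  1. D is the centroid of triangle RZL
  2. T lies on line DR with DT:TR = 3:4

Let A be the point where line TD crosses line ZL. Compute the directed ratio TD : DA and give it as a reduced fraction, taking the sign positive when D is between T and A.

Choose coordinates Z = (0, 0), L = (1, 0), R = (0, 1).
1. D is the centroid of triangle RZL ⇒ D = (1/3, 1/3)
2. T lies on line DR with DT:TR = 3:4 ⇒ T = (4/21, 13/21)
line TD meets ZL at A = (1/2, 0)
D = T + t·(A−T) with t = 6/13, so TD:DA = 6/13:7/13

TD:DA = 6/7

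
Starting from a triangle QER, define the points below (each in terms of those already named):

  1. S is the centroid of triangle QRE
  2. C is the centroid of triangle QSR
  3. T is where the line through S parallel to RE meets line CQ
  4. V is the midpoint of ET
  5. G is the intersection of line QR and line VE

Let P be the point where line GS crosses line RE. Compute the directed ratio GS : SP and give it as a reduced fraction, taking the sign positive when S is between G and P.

Work in coordinates with Q = (0, 0), E = (1, 0), R = (0, 1).
1. S is the centroid of triangle QRE ⇒ S = (1/3, 1/3)
2. C is the centroid of triangle QSR ⇒ C = (1/9, 4/9)
3. T is where the line through S parallel to RE meets line CQ ⇒ T = (2/15, 8/15)
4. V is the midpoint of ET ⇒ V = (17/30, 4/15)
5. G is the intersection of line QR and line VE ⇒ G = (0, 8/13)
line GS meets RE at P = (5/2, -3/2)
S = G + t·(P−G) with t = 2/15, so GS:SP = 2/15:13/15

GS:SP = 2/13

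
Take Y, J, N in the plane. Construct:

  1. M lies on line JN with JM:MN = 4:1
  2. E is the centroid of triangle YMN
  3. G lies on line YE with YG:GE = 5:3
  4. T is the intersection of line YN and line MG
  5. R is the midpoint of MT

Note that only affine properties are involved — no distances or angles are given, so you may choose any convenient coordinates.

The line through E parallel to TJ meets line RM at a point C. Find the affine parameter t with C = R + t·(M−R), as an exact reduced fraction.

t = 17/84

Work in coordinates with Y = (0, 0), J = (1, 0), N = (0, 1).
1. M lies on line JN with JM:MN = 4:1 ⇒ M = (1/5, 4/5)
2. E is the centroid of triangle YMN ⇒ E = (1/15, 3/5)
3. G lies on line YE with YG:GE = 5:3 ⇒ G = (1/24, 3/8)
4. T is the intersection of line YN and line MG ⇒ T = (0, 5/19)
5. R is the midpoint of MT ⇒ R = (1/10, 101/190)
through E parallel to TJ: direction (1, -5/19); meets RM at C = (101/840, 3117/5320)
C = R + t·(M−R) with t = 17/84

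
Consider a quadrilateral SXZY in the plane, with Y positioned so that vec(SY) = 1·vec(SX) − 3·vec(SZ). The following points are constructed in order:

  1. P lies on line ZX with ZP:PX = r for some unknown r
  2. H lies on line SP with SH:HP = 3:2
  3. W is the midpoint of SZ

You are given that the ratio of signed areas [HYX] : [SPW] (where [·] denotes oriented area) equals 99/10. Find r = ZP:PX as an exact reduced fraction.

Assign S = (0, 0), X = (1, 0), Z = (0, 1), Y = (1, -3) — the answer is frame-independent, so this choice is without loss of generality.
1. With ZP:PX = r, write λ = r/(r+1) so P = Z + λ·(X−Z); P is affine-linear in λ
2. H lies on line SP with SH:HP = 3:2 ⇒ H is an affine combination of earlier points and hence also affine-linear in λ
3. W is the midpoint of SZ ⇒ W = (0, 1/2)
Every point depending on P is an affine combination of P and λ-independent points, so each such coordinate is linear in λ; the λ² term in each signed area is a multiple of (X−Z)×(X−Z) = 0, so 2·[HYX] and 2·[SPW] are each linear in λ. Evaluating at λ=0 and λ=1:
  2·[HYX] = -9/5·λ + 3,   2·[SPW] = 1/2·λ
So [HYX]:[SPW] = (-9/5·λ + 3) / (1/2·λ). Setting this equal to 99/10:
  -9/5·λ + 3 = 99/10·(1/2·λ)  ⇒  λ = 4/9
Then r = λ/(1−λ) = (4/9)/(5/9) = 4/5. Check: with r = 4/5, P = (4/9, 5/9) and [HYX]:[SPW] = 99/10 as required.

r = 4/5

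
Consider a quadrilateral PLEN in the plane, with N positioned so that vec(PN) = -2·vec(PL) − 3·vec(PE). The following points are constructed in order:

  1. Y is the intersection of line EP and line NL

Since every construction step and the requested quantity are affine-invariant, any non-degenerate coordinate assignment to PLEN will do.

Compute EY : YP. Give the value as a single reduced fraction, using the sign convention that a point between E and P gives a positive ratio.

EY:YP = -2

Work in coordinates with P = (0, 0), L = (1, 0), E = (0, 1), N = (-2, -3).
1. Y is the intersection of line EP and line NL ⇒ Y = (0, -1)
Y = E + t·(P−E) with t = 2, so EY:YP = t:(1−t) = 2:-1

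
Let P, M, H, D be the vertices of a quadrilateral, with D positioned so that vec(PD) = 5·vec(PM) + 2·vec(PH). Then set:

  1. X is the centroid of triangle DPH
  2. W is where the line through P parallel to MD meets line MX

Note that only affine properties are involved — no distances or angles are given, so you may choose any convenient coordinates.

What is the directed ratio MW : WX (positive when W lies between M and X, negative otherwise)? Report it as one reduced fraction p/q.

MW:WX = 3

Assign P = (0, 0), M = (1, 0), H = (0, 1), D = (5, 2) — the answer is frame-independent, so this choice is without loss of generality.
1. X is the centroid of triangle DPH ⇒ X = (5/3, 1)
2. W is where the line through P parallel to MD meets line MX ⇒ W = (3/2, 3/4)
W = M + t·(X−M) with t = 3/4, so MW:WX = t:(1−t) = 3/4:1/4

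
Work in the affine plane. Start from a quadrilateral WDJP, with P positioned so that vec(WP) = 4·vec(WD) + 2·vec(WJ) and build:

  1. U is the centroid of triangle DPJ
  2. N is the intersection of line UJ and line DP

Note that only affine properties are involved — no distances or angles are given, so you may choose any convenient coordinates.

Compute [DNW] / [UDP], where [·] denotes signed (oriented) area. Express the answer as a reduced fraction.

[DNW]:[UDP] = 3/5

Set W = (0, 0), D = (1, 0), J = (0, 1), P = (4, 2); any affine frame gives the same invariant.
1. U is the centroid of triangle DPJ ⇒ U = (5/3, 1)
2. N is the intersection of line UJ and line DP ⇒ N = (5/2, 1)
2·[DNW] = 1, 2·[UDP] = 5/3
[DNW]:[UDP] = 1:5/3 = 3/5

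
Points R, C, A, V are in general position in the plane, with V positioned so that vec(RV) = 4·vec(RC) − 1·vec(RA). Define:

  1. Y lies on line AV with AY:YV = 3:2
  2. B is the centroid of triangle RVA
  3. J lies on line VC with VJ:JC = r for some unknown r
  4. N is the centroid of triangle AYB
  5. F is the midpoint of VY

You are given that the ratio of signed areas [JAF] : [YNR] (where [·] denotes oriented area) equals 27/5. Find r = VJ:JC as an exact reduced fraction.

Assign R = (0, 0), C = (1, 0), A = (0, 1), V = (4, -1) — the answer is frame-independent, so this choice is without loss of generality.
1. Y lies on line AV with AY:YV = 3:2 ⇒ Y = (12/5, -1/5)
2. B is the centroid of triangle RVA ⇒ B = (4/3, 0)
3. With VJ:JC = r, write λ = r/(r+1) so J = V + λ·(C−V); J is affine-linear in λ
4. N is the centroid of triangle AYB ⇒ N = (56/45, 4/15)
5. F is the midpoint of VY ⇒ F = (16/5, -3/5)
Every point depending on J is an affine combination of J and λ-independent points, so each such coordinate is linear in λ; the λ² term in each signed area is a multiple of (C−V)×(C−V) = 0, so 2·[JAF] and 2·[YNR] are each linear in λ. Evaluating at λ=0 and λ=1:
  2·[JAF] = -8/5·λ,   2·[YNR] = 8/9
So [JAF]:[YNR] = (-8/5·λ) / (8/9). Setting this equal to 27/5:
  -8/5·λ = 27/5·(8/9)  ⇒  λ = -3
Then r = λ/(1−λ) = (-3)/(4) = -3/4. Check: with r = -3/4, J = (13, -4) and [JAF]:[YNR] = 27/5 as required.

r = -3/4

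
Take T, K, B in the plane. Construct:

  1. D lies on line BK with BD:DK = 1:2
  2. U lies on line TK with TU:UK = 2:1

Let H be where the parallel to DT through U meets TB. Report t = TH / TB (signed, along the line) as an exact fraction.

Set T = (0, 0), K = (1, 0), B = (0, 1); any affine frame gives the same invariant.
1. D lies on line BK with BD:DK = 1:2 ⇒ D = (1/3, 2/3)
2. U lies on line TK with TU:UK = 2:1 ⇒ U = (2/3, 0)
through U parallel to DT: direction (-1/3, -2/3); meets TB at H = (0, -4/3)
H = T + t·(B−T) with t = -4/3

t = -4/3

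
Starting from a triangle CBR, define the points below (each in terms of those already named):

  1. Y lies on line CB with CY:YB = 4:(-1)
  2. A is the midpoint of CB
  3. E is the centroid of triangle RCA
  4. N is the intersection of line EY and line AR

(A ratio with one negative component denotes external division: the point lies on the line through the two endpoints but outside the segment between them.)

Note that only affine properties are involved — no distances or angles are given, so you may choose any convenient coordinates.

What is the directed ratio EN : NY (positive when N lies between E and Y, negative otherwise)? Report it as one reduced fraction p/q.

EN:NY = 1/5

Choose coordinates C = (0, 0), B = (1, 0), R = (0, 1).
1. Y lies on line CB with CY:YB = 4:(-1) ⇒ Y = (4/3, 0)
2. A is the midpoint of CB ⇒ A = (1/2, 0)
3. E is the centroid of triangle RCA ⇒ E = (1/6, 1/3)
4. N is the intersection of line EY and line AR ⇒ N = (13/36, 5/18)
N = E + t·(Y−E) with t = 1/6, so EN:NY = t:(1−t) = 1/6:5/6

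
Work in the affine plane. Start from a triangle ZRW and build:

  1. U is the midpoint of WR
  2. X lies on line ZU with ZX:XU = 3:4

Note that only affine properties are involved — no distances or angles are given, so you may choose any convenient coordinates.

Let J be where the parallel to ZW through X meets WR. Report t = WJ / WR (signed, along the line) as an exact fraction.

t = 3/14

Work in coordinates with Z = (0, 0), R = (1, 0), W = (0, 1).
1. U is the midpoint of WR ⇒ U = (1/2, 1/2)
2. X lies on line ZU with ZX:XU = 3:4 ⇒ X = (3/14, 3/14)
through X parallel to ZW: direction (0, 1); meets WR at J = (3/14, 11/14)
J = W + t·(R−W) with t = 3/14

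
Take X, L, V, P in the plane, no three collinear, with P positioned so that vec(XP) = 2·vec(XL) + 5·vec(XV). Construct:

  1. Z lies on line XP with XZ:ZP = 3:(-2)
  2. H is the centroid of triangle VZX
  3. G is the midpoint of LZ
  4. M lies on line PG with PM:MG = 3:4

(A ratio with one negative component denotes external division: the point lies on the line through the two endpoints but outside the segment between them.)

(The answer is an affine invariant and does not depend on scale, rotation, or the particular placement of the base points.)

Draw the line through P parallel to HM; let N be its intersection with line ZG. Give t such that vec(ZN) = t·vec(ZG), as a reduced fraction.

Choose coordinates X = (0, 0), L = (1, 0), V = (0, 1), P = (2, 5).
1. Z lies on line XP with XZ:ZP = 3:(-2) ⇒ Z = (6, 15)
2. H is the centroid of triangle VZX ⇒ H = (2, 16/3)
3. G is the midpoint of LZ ⇒ G = (7/2, 15/2)
4. M lies on line PG with PM:MG = 3:4 ⇒ M = (37/14, 85/14)
through P parallel to HM: direction (9/14, 31/42); meets ZG at N = (77/25, 156/25)
N = Z + t·(G−Z) with t = 146/125

t = 146/125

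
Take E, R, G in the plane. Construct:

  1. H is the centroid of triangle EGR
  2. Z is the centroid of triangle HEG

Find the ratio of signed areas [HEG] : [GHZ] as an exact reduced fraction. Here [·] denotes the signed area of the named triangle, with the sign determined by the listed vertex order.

Work in coordinates with E = (0, 0), R = (1, 0), G = (0, 1).
1. H is the centroid of triangle EGR ⇒ H = (1/3, 1/3)
2. Z is the centroid of triangle HEG ⇒ Z = (1/9, 4/9)
2·[HEG] = -1/3, 2·[GHZ] = -1/9
[HEG]:[GHZ] = -1/3:-1/9 = 3

[HEG]:[GHZ] = 3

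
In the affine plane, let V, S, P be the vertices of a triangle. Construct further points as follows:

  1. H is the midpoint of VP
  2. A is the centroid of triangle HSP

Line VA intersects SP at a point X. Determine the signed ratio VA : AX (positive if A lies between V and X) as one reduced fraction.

Assign V = (0, 0), S = (1, 0), P = (0, 1) — the answer is frame-independent, so this choice is without loss of generality.
1. H is the midpoint of VP ⇒ H = (0, 1/2)
2. A is the centroid of triangle HSP ⇒ A = (1/3, 1/2)
line VA meets SP at X = (2/5, 3/5)
A = V + t·(X−V) with t = 5/6, so VA:AX = 5/6:1/6

VA:AX = 5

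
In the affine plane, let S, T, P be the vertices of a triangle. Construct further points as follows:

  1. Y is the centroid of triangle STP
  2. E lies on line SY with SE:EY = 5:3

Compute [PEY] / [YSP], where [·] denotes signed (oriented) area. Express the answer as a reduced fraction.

[PEY]:[YSP] = -3/8

Assign S = (0, 0), T = (1, 0), P = (0, 1) — the answer is frame-independent, so this choice is without loss of generality.
1. Y is the centroid of triangle STP ⇒ Y = (1/3, 1/3)
2. E lies on line SY with SE:EY = 5:3 ⇒ E = (5/24, 5/24)
2·[PEY] = 1/8, 2·[YSP] = -1/3
[PEY]:[YSP] = 1/8:-1/3 = -3/8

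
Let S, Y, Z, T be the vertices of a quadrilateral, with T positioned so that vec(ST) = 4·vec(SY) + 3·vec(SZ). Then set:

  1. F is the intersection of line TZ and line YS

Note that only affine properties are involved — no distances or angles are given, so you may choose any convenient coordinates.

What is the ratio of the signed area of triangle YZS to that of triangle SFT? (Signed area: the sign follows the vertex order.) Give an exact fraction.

[YZS]:[SFT] = -1/6

Work in coordinates with S = (0, 0), Y = (1, 0), Z = (0, 1), T = (4, 3).
1. F is the intersection of line TZ and line YS ⇒ F = (-2, 0)
2·[YZS] = 1, 2·[SFT] = -6
[YZS]:[SFT] = 1:-6 = -1/6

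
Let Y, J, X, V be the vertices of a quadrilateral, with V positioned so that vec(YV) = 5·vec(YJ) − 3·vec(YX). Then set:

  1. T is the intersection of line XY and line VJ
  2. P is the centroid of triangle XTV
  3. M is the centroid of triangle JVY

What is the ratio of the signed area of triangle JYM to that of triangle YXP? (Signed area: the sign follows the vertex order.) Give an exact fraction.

[JYM]:[YXP] = -3/5

Work in coordinates with Y = (0, 0), J = (1, 0), X = (0, 1), V = (5, -3).
1. T is the intersection of line XY and line VJ ⇒ T = (0, 3/4)
2. P is the centroid of triangle XTV ⇒ P = (5/3, -5/12)
3. M is the centroid of triangle JVY ⇒ M = (2, -1)
2·[JYM] = 1, 2·[YXP] = -5/3
[JYM]:[YXP] = 1:-5/3 = -3/5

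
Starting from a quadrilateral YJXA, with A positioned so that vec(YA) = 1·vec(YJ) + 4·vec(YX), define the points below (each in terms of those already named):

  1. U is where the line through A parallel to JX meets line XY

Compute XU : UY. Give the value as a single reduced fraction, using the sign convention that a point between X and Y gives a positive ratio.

Set Y = (0, 0), J = (1, 0), X = (0, 1), A = (1, 4); any affine frame gives the same invariant.
1. U is where the line through A parallel to JX meets line XY ⇒ U = (0, 5)
U = X + t·(Y−X) with t = -4, so XU:UY = t:(1−t) = -4:5

XU:UY = -4/5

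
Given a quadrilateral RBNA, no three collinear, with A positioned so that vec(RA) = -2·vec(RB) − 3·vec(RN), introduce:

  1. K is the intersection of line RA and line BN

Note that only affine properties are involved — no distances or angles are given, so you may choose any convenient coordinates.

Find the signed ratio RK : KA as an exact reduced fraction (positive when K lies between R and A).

Set R = (0, 0), B = (1, 0), N = (0, 1), A = (-2, -3); any affine frame gives the same invariant.
1. K is the intersection of line RA and line BN ⇒ K = (2/5, 3/5)
K = R + t·(A−R) with t = -1/5, so RK:KA = t:(1−t) = -1/5:6/5

RK:KA = -1/6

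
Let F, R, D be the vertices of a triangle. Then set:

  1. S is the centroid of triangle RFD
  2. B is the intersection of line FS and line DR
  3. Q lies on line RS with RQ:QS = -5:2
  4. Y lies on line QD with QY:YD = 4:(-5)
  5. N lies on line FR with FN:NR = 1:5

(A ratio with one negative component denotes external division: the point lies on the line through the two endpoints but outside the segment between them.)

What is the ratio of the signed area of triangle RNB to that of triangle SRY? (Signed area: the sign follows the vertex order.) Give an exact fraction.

Work in coordinates with F = (0, 0), R = (1, 0), D = (0, 1).
1. S is the centroid of triangle RFD ⇒ S = (1/3, 1/3)
2. B is the intersection of line FS and line DR ⇒ B = (1/2, 1/2)
3. Q lies on line RS with RQ:QS = -5:2 ⇒ Q = (-1/9, 5/9)
4. Y lies on line QD with QY:YD = 4:(-5) ⇒ Y = (-5/9, -11/9)
5. N lies on line FR with FN:NR = 1:5 ⇒ N = (1/6, 0)
2·[RNB] = -5/12, 2·[SRY] = -4/3
[RNB]:[SRY] = -5/12:-4/3 = 5/16

[RNB]:[SRY] = 5/16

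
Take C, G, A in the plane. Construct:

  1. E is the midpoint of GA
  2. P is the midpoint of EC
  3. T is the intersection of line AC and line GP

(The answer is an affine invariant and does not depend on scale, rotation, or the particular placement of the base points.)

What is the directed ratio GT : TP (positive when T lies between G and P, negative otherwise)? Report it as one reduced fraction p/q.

GT:TP = -4

Assign C = (0, 0), G = (1, 0), A = (0, 1) — the answer is frame-independent, so this choice is without loss of generality.
1. E is the midpoint of GA ⇒ E = (1/2, 1/2)
2. P is the midpoint of EC ⇒ P = (1/4, 1/4)
3. T is the intersection of line AC and line GP ⇒ T = (0, 1/3)
T = G + t·(P−G) with t = 4/3, so GT:TP = t:(1−t) = 4/3:-1/3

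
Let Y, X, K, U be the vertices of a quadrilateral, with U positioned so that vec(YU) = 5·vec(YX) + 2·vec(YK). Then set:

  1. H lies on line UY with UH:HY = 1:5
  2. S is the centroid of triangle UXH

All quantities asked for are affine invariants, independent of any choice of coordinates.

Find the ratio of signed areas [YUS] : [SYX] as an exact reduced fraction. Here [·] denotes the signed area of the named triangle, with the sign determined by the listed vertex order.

[YUS]:[SYX] = -6/11

Assign Y = (0, 0), X = (1, 0), K = (0, 1), U = (5, 2) — the answer is frame-independent, so this choice is without loss of generality.
1. H lies on line UY with UH:HY = 1:5 ⇒ H = (25/6, 5/3)
2. S is the centroid of triangle UXH ⇒ S = (61/18, 11/9)
2·[YUS] = -2/3, 2·[SYX] = 11/9
[YUS]:[SYX] = -2/3:11/9 = -6/11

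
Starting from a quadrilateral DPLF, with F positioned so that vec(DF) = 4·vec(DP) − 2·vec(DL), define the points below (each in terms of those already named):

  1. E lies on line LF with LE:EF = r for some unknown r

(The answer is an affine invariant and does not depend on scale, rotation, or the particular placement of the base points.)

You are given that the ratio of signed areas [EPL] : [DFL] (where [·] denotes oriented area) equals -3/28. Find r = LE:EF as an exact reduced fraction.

r = 3/4

Choose coordinates D = (0, 0), P = (1, 0), L = (0, 1), F = (4, -2).
1. With LE:EF = r, write λ = r/(r+1) so E = L + λ·(F−L); E is affine-linear in λ
Every point depending on E is an affine combination of E and λ-independent points, so each such coordinate is linear in λ; the λ² term in each signed area is a multiple of (F−L)×(F−L) = 0, so 2·[EPL] and 2·[DFL] are each linear in λ. Evaluating at λ=0 and λ=1:
  2·[EPL] = −λ,   2·[DFL] = 4
So [EPL]:[DFL] = (−λ) / (4). Setting this equal to -3/28:
  −λ = -3/28·(4)  ⇒  λ = 3/7
Then r = λ/(1−λ) = (3/7)/(4/7) = 3/4. Check: with r = 3/4, E = (12/7, -2/7) and [EPL]:[DFL] = -3/28 as required.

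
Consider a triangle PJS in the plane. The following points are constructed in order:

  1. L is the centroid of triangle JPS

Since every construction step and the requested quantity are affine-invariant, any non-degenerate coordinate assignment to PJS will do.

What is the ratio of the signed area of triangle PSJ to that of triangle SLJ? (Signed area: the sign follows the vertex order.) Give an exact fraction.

[PSJ]:[SLJ] = -3

Set P = (0, 0), J = (1, 0), S = (0, 1); any affine frame gives the same invariant.
1. L is the centroid of triangle JPS ⇒ L = (1/3, 1/3)
2·[PSJ] = -1, 2·[SLJ] = 1/3
[PSJ]:[SLJ] = -1:1/3 = -3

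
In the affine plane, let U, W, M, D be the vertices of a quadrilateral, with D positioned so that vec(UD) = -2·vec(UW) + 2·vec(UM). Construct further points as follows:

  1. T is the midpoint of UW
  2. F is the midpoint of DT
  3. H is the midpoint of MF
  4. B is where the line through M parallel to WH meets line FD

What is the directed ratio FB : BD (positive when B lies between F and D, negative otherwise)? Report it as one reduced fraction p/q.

FB:BD = -6/5

Choose coordinates U = (0, 0), W = (1, 0), M = (0, 1), D = (-2, 2).
1. T is the midpoint of UW ⇒ T = (1/2, 0)
2. F is the midpoint of DT ⇒ F = (-3/4, 1)
3. H is the midpoint of MF ⇒ H = (-3/8, 1)
4. B is where the line through M parallel to WH meets line FD ⇒ B = (-33/4, 7)
B = F + t·(D−F) with t = 6, so FB:BD = t:(1−t) = 6:-5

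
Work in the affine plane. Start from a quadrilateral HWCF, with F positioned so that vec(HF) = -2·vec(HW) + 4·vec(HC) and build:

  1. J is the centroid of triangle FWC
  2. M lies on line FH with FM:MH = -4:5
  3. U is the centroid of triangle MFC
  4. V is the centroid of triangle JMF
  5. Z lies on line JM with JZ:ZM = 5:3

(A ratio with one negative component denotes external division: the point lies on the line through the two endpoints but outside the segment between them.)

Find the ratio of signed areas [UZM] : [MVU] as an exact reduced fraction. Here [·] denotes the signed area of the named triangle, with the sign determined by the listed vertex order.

[UZM]:[MVU] = -225/8

Set H = (0, 0), W = (1, 0), C = (0, 1), F = (-2, 4); any affine frame gives the same invariant.
1. J is the centroid of triangle FWC ⇒ J = (-1/3, 5/3)
2. M lies on line FH with FM:MH = -4:5 ⇒ M = (-10, 20)
3. U is the centroid of triangle MFC ⇒ U = (-4, 25/3)
4. V is the centroid of triangle JMF ⇒ V = (-37/9, 77/9)
5. Z lies on line JM with JZ:ZM = 5:3 ⇒ Z = (-51/8, 105/8)
2·[UZM] = 25/24, 2·[MVU] = -1/27
[UZM]:[MVU] = 25/24:-1/27 = -225/8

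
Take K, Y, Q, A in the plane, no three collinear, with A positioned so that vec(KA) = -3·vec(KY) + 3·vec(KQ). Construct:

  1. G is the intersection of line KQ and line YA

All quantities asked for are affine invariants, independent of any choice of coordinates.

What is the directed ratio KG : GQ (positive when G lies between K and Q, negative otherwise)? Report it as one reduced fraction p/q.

KG:GQ = 3

Set K = (0, 0), Y = (1, 0), Q = (0, 1), A = (-3, 3); any affine frame gives the same invariant.
1. G is the intersection of line KQ and line YA ⇒ G = (0, 3/4)
G = K + t·(Q−K) with t = 3/4, so KG:GQ = t:(1−t) = 3/4:1/4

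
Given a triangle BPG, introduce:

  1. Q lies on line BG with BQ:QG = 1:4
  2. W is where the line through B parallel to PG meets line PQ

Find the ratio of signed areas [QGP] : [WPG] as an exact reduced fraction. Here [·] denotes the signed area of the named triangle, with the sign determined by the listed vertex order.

Set B = (0, 0), P = (1, 0), G = (0, 1); any affine frame gives the same invariant.
1. Q lies on line BG with BQ:QG = 1:4 ⇒ Q = (0, 1/5)
2. W is where the line through B parallel to PG meets line PQ ⇒ W = (-1/4, 1/4)
2·[QGP] = -4/5, 2·[WPG] = 1
[QGP]:[WPG] = -4/5:1 = -4/5

[QGP]:[WPG] = -4/5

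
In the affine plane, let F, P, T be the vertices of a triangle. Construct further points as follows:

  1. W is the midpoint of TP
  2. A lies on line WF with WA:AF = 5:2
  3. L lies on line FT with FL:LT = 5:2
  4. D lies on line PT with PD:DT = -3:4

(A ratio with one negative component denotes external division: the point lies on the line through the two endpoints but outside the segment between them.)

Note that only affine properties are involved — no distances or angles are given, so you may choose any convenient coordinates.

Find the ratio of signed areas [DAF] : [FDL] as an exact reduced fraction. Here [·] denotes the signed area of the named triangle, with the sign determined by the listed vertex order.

[DAF]:[FDL] = 7/20

Assign F = (0, 0), P = (1, 0), T = (0, 1) — the answer is frame-independent, so this choice is without loss of generality.
1. W is the midpoint of TP ⇒ W = (1/2, 1/2)
2. A lies on line WF with WA:AF = 5:2 ⇒ A = (1/7, 1/7)
3. L lies on line FT with FL:LT = 5:2 ⇒ L = (0, 5/7)
4. D lies on line PT with PD:DT = -3:4 ⇒ D = (4, -3)
2·[DAF] = 1, 2·[FDL] = 20/7
[DAF]:[FDL] = 1:20/7 = 7/20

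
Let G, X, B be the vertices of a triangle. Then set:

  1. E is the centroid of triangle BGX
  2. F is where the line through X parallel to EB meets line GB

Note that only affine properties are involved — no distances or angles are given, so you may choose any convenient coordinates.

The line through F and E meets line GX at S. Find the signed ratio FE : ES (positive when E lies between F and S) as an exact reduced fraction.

FE:ES = 5

Choose coordinates G = (0, 0), X = (1, 0), B = (0, 1).
1. E is the centroid of triangle BGX ⇒ E = (1/3, 1/3)
2. F is where the line through X parallel to EB meets line GB ⇒ F = (0, 2)
line FE meets GX at S = (2/5, 0)
E = F + t·(S−F) with t = 5/6, so FE:ES = 5/6:1/6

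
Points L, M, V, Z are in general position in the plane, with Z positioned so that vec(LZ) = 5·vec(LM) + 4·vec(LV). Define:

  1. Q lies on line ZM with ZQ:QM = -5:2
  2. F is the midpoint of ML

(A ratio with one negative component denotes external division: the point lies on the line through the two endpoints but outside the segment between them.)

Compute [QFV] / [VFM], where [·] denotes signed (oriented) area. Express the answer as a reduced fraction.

Work in coordinates with L = (0, 0), M = (1, 0), V = (0, 1), Z = (5, 4).
1. Q lies on line ZM with ZQ:QM = -5:2 ⇒ Q = (-5/3, -8/3)
2. F is the midpoint of ML ⇒ F = (1/2, 0)
2·[QFV] = 7/2, 2·[VFM] = 1/2
[QFV]:[VFM] = 7/2:1/2 = 7

[QFV]:[VFM] = 7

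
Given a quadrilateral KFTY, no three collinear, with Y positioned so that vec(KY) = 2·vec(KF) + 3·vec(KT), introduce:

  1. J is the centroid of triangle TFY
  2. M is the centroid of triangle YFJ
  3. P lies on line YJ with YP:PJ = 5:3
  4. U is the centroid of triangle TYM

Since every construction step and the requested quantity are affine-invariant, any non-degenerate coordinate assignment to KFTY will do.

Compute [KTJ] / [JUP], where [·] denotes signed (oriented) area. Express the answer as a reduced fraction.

[KTJ]:[JUP] = 9

Work in coordinates with K = (0, 0), F = (1, 0), T = (0, 1), Y = (2, 3).
1. J is the centroid of triangle TFY ⇒ J = (1, 4/3)
2. M is the centroid of triangle YFJ ⇒ M = (4/3, 13/9)
3. P lies on line YJ with YP:PJ = 5:3 ⇒ P = (11/8, 47/24)
4. U is the centroid of triangle TYM ⇒ U = (10/9, 49/27)
2·[KTJ] = -1, 2·[JUP] = -1/9
[KTJ]:[JUP] = -1:-1/9 = 9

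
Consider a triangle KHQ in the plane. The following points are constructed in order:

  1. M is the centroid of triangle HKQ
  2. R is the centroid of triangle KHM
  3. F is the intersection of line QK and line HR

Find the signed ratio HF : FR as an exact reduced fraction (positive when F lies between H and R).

HF:FR = -9/4

Choose coordinates K = (0, 0), H = (1, 0), Q = (0, 1).
1. M is the centroid of triangle HKQ ⇒ M = (1/3, 1/3)
2. R is the centroid of triangle KHM ⇒ R = (4/9, 1/9)
3. F is the intersection of line QK and line HR ⇒ F = (0, 1/5)
F = H + t·(R−H) with t = 9/5, so HF:FR = t:(1−t) = 9/5:-4/5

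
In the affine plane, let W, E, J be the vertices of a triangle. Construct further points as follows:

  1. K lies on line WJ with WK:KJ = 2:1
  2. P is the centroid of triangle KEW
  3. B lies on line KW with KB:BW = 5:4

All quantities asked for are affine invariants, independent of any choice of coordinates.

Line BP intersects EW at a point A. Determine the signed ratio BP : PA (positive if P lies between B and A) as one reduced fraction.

Assign W = (0, 0), E = (1, 0), J = (0, 1) — the answer is frame-independent, so this choice is without loss of generality.
1. K lies on line WJ with WK:KJ = 2:1 ⇒ K = (0, 2/3)
2. P is the centroid of triangle KEW ⇒ P = (1/3, 2/9)
3. B lies on line KW with KB:BW = 5:4 ⇒ B = (0, 8/27)
line BP meets EW at A = (4/3, 0)
P = B + t·(A−B) with t = 1/4, so BP:PA = 1/4:3/4

BP:PA = 1/3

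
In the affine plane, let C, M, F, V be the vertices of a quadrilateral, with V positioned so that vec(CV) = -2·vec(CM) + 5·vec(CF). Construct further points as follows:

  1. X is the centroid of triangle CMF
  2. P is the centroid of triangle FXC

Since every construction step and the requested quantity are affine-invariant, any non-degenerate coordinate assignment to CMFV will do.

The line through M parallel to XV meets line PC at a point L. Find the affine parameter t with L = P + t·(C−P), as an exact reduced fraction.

t = -2

Set C = (0, 0), M = (1, 0), F = (0, 1), V = (-2, 5); any affine frame gives the same invariant.
1. X is the centroid of triangle CMF ⇒ X = (1/3, 1/3)
2. P is the centroid of triangle FXC ⇒ P = (1/9, 4/9)
through M parallel to XV: direction (-7/3, 14/3); meets PC at L = (1/3, 4/3)
L = P + t·(C−P) with t = -2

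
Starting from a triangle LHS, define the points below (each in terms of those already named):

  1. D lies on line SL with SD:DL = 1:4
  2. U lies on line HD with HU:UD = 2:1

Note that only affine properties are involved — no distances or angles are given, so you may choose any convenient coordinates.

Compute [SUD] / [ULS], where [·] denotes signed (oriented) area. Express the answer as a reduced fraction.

[SUD]:[ULS] = 1/5

Assign L = (0, 0), H = (1, 0), S = (0, 1) — the answer is frame-independent, so this choice is without loss of generality.
1. D lies on line SL with SD:DL = 1:4 ⇒ D = (0, 4/5)
2. U lies on line HD with HU:UD = 2:1 ⇒ U = (1/3, 8/15)
2·[SUD] = -1/15, 2·[ULS] = -1/3
[SUD]:[ULS] = -1/15:-1/3 = 1/5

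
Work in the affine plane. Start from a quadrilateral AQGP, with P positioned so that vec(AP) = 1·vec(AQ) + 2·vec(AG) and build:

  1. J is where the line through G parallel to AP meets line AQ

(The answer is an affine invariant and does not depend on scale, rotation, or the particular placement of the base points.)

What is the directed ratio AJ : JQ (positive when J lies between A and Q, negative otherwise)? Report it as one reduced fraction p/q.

Assign A = (0, 0), Q = (1, 0), G = (0, 1), P = (1, 2) — the answer is frame-independent, so this choice is without loss of generality.
1. J is where the line through G parallel to AP meets line AQ ⇒ J = (-1/2, 0)
J = A + t·(Q−A) with t = -1/2, so AJ:JQ = t:(1−t) = -1/2:3/2

AJ:JQ = -1/3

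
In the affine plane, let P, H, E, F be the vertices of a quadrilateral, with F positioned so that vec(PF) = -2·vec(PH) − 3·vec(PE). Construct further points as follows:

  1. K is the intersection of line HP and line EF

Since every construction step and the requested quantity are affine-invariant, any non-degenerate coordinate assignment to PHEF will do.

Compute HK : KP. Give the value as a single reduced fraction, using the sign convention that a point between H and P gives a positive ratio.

Choose coordinates P = (0, 0), H = (1, 0), E = (0, 1), F = (-2, -3).
1. K is the intersection of line HP and line EF ⇒ K = (-1/2, 0)
K = H + t·(P−H) with t = 3/2, so HK:KP = t:(1−t) = 3/2:-1/2

HK:KP = -3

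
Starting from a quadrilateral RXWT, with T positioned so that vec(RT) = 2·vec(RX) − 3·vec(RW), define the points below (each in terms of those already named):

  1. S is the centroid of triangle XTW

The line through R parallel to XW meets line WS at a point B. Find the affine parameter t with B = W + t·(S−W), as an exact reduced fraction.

t = 3/2

Set R = (0, 0), X = (1, 0), W = (0, 1), T = (2, -3); any affine frame gives the same invariant.
1. S is the centroid of triangle XTW ⇒ S = (1, -2/3)
through R parallel to XW: direction (-1, 1); meets WS at B = (3/2, -3/2)
B = W + t·(S−W) with t = 3/2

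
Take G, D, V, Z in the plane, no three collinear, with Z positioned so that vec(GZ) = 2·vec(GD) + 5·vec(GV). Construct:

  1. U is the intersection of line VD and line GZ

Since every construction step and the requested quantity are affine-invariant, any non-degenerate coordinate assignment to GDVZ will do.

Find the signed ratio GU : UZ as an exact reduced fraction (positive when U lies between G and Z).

GU:UZ = 1/6

Assign G = (0, 0), D = (1, 0), V = (0, 1), Z = (2, 5) — the answer is frame-independent, so this choice is without loss of generality.
1. U is the intersection of line VD and line GZ ⇒ U = (2/7, 5/7)
U = G + t·(Z−G) with t = 1/7, so GU:UZ = t:(1−t) = 1/7:6/7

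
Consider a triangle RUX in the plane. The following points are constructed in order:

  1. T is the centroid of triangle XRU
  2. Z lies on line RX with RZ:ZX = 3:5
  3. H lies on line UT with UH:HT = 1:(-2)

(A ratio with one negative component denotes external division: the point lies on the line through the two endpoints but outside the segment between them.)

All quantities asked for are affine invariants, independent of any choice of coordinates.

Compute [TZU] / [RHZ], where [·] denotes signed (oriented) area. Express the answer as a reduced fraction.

Assign R = (0, 0), U = (1, 0), X = (0, 1) — the answer is frame-independent, so this choice is without loss of generality.
1. T is the centroid of triangle XRU ⇒ T = (1/3, 1/3)
2. Z lies on line RX with RZ:ZX = 3:5 ⇒ Z = (0, 3/8)
3. H lies on line UT with UH:HT = 1:(-2) ⇒ H = (5/3, -1/3)
2·[TZU] = 1/12, 2·[RHZ] = 5/8
[TZU]:[RHZ] = 1/12:5/8 = 2/15

[TZU]:[RHZ] = 2/15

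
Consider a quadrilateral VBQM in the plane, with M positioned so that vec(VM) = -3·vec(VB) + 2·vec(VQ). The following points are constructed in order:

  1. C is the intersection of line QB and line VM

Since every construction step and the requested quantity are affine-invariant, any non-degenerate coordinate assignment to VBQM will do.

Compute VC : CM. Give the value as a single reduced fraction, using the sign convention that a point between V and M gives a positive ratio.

Set V = (0, 0), B = (1, 0), Q = (0, 1), M = (-3, 2); any affine frame gives the same invariant.
1. C is the intersection of line QB and line VM ⇒ C = (3, -2)
C = V + t·(M−V) with t = -1, so VC:CM = t:(1−t) = -1:2

VC:CM = -1/2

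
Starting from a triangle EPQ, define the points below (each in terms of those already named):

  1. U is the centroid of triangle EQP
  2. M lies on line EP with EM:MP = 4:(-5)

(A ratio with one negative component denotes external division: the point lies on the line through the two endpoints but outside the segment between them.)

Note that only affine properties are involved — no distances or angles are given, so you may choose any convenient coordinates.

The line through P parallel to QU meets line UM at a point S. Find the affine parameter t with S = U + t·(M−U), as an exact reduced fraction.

t = -1/9

Set E = (0, 0), P = (1, 0), Q = (0, 1); any affine frame gives the same invariant.
1. U is the centroid of triangle EQP ⇒ U = (1/3, 1/3)
2. M lies on line EP with EM:MP = 4:(-5) ⇒ M = (-4, 0)
through P parallel to QU: direction (1/3, -2/3); meets UM at S = (22/27, 10/27)
S = U + t·(M−U) with t = -1/9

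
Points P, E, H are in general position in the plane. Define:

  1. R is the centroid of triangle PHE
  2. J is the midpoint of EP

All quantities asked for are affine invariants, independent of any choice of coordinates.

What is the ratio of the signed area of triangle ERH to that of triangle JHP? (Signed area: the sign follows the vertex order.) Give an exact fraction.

[ERH]:[JHP] = -2/3

Assign P = (0, 0), E = (1, 0), H = (0, 1) — the answer is frame-independent, so this choice is without loss of generality.
1. R is the centroid of triangle PHE ⇒ R = (1/3, 1/3)
2. J is the midpoint of EP ⇒ J = (1/2, 0)
2·[ERH] = -1/3, 2·[JHP] = 1/2
[ERH]:[JHP] = -1/3:1/2 = -2/3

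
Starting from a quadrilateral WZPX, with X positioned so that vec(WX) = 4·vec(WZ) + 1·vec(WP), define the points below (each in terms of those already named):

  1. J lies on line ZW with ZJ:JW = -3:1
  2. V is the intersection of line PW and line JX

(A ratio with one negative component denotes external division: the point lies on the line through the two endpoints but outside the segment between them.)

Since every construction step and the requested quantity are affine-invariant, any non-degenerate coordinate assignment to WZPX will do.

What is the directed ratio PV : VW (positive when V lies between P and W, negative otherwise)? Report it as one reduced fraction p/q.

Set W = (0, 0), Z = (1, 0), P = (0, 1), X = (4, 1); any affine frame gives the same invariant.
1. J lies on line ZW with ZJ:JW = -3:1 ⇒ J = (-1/2, 0)
2. V is the intersection of line PW and line JX ⇒ V = (0, 1/9)
V = P + t·(W−P) with t = 8/9, so PV:VW = t:(1−t) = 8/9:1/9

PV:VW = 8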